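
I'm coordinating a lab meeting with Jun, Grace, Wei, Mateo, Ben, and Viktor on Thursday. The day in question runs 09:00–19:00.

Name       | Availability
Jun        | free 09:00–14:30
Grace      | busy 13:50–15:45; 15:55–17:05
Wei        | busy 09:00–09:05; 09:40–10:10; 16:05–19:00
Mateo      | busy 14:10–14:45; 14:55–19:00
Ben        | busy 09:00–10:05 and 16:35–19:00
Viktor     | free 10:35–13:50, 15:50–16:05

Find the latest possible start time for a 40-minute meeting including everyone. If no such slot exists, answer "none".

Jun free: 09:00-14:30.
Grace free: 09:00-13:50, 15:45-15:55, 17:05-19:00 (invert busy blocks within the working day).
Wei free: 09:05-09:40, 10:10-16:05 (invert busy blocks within the working day).
Mateo free: 09:00-14:10, 14:45-14:55 (invert busy blocks within the working day).
Ben free: 10:05-16:35 (invert busy blocks within the working day).
Viktor free: 10:35-13:50, 15:50-16:05.
Jun ∩ Grace: 09:00-13:50.
Jun ∩ Grace ∩ Wei: 09:05-09:40, 10:10-13:50.
Jun ∩ Grace ∩ Wei ∩ Mateo: 09:05-09:40, 10:10-13:50.
Jun ∩ Grace ∩ Wei ∩ Mateo ∩ Ben: 10:10-13:50.
Jun ∩ Grace ∩ Wei ∩ Mateo ∩ Ben ∩ Viktor: 10:35-13:50.
So the common availability across everyone is 10:35-13:50.
The last common window of at least 40 minutes is 10:35-13:50; a 40-minute meeting can start as late as 13:10 and still end by 13:50.

13:10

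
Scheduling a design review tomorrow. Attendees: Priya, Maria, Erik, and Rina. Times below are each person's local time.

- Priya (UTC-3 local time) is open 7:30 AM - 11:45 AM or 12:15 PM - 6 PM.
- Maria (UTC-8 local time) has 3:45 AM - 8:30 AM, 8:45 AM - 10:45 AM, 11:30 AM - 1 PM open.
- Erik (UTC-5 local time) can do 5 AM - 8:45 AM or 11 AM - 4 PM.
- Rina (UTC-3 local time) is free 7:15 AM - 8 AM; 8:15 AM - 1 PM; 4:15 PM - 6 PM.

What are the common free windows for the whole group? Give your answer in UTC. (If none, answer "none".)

11:45-13:45, 19:30-21:00

Priya in UTC: 10:30-14:45, 15:15-21:00 (add 3h to convert from UTC-3).
Maria in UTC: 11:45-16:30, 16:45-18:45, 19:30-21:00 (add 8h to convert from UTC-8).
Erik in UTC: 10:00-13:45, 16:00-21:00 (add 5h to convert from UTC-5).
Rina in UTC: 10:15-11:00, 11:15-16:00, 19:15-21:00 (add 3h to convert from UTC-3).
Priya ∩ Maria: 11:45-14:45, 15:15-16:30, 16:45-18:45, 19:30-21:00.
Priya ∩ Maria ∩ Erik: 11:45-13:45, 16:00-16:30, 16:45-18:45, 19:30-21:00.
Priya ∩ Maria ∩ Erik ∩ Rina: 11:45-13:45, 19:30-21:00.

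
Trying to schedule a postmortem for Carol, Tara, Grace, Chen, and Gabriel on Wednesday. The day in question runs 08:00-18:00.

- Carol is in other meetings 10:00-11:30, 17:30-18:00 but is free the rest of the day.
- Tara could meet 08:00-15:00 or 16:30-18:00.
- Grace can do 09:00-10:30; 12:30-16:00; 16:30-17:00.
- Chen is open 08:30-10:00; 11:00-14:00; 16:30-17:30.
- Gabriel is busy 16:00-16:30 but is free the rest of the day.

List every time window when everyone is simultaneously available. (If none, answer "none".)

09:00-10:00, 12:30-14:00, 16:30-17:00

Carol free: 08:00-10:00, 11:30-17:30 (invert busy blocks within the working day).
Tara free: 08:00-15:00, 16:30-18:00.
Grace free: 09:00-10:30, 12:30-16:00, 16:30-17:00.
Chen free: 08:30-10:00, 11:00-14:00, 16:30-17:30.
Gabriel free: 08:00-16:00, 16:30-18:00 (invert busy blocks within the working day).
Carol ∩ Tara: 08:00-10:00, 11:30-15:00, 16:30-17:30.
Carol ∩ Tara ∩ Grace: 09:00-10:00, 12:30-15:00, 16:30-17:00.
Carol ∩ Tara ∩ Grace ∩ Chen: 09:00-10:00, 12:30-14:00, 16:30-17:00.
Carol ∩ Tara ∩ Grace ∩ Chen ∩ Gabriel: 09:00-10:00, 12:30-14:00, 16:30-17:00.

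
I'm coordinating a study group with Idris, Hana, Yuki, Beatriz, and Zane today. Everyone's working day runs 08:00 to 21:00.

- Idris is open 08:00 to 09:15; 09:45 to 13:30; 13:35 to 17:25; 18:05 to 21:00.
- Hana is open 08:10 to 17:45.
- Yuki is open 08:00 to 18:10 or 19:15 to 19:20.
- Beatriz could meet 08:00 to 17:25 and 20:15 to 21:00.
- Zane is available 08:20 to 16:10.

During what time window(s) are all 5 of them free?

08:20-09:15, 09:45-13:30, 13:35-16:10

Idris ∩ Hana: 08:10-09:15, 09:45-13:30, 13:35-17:25.
Idris ∩ Hana ∩ Yuki: 08:10-09:15, 09:45-13:30, 13:35-17:25.
Idris ∩ Hana ∩ Yuki ∩ Beatriz: 08:10-09:15, 09:45-13:30, 13:35-17:25.
Idris ∩ Hana ∩ Yuki ∩ Beatriz ∩ Zane: 08:20-09:15, 09:45-13:30, 13:35-16:10.
So the common availability across everyone is 08:20-09:15, 09:45-13:30, 13:35-16:10.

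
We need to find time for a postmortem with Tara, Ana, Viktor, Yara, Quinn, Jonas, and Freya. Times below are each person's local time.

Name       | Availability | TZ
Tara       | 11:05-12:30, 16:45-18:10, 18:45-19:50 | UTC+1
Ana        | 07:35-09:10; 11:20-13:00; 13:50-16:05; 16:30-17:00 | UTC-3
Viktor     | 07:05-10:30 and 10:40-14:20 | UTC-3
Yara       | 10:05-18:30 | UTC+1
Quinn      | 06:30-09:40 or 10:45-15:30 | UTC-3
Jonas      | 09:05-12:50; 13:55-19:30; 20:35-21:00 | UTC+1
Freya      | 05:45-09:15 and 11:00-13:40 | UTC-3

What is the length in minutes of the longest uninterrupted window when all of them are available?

Tara in UTC: 10:05-11:30, 15:45-17:10, 17:45-18:50 (subtract 1h to convert from UTC+1).
Ana in UTC: 10:35-12:10, 14:20-16:00, 16:50-19:05, 19:30-20:00 (add 3h to convert from UTC-3).
Viktor in UTC: 10:05-13:30, 13:40-17:20 (add 3h to convert from UTC-3).
Yara in UTC: 09:05-17:30 (subtract 1h to convert from UTC+1).
Quinn in UTC: 09:30-12:40, 13:45-18:30 (add 3h to convert from UTC-3).
Jonas in UTC: 08:05-11:50, 12:55-18:30, 19:35-20:00 (subtract 1h to convert from UTC+1).
Freya in UTC: 08:45-12:15, 14:00-16:40 (add 3h to convert from UTC-3).
Tara ∩ Ana: 10:35-11:30, 15:45-16:00, 16:50-17:10, 17:45-18:50.
Tara ∩ Ana ∩ Viktor: 10:35-11:30, 15:45-16:00, 16:50-17:10.
Tara ∩ Ana ∩ Viktor ∩ Yara: 10:35-11:30, 15:45-16:00, 16:50-17:10.
Tara ∩ Ana ∩ Viktor ∩ Yara ∩ Quinn: 10:35-11:30, 15:45-16:00, 16:50-17:10.
Tara ∩ Ana ∩ Viktor ∩ Yara ∩ Quinn ∩ Jonas: 10:35-11:30, 15:45-16:00, 16:50-17:10.
Tara ∩ Ana ∩ Viktor ∩ Yara ∩ Quinn ∩ Jonas ∩ Freya: 10:35-11:30, 15:45-16:00.
The longest is 10:35-11:30 at 55 minutes.

55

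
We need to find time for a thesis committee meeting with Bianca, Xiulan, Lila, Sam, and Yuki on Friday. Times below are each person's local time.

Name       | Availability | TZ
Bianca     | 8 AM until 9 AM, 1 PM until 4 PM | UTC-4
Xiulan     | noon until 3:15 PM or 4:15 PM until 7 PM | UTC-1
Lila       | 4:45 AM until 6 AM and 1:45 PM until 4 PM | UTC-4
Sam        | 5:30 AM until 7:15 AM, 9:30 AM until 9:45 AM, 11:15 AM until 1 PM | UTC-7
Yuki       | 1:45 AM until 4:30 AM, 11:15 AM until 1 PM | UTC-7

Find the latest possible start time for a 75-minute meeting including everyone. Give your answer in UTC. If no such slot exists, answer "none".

Bianca in UTC: 12:00-13:00, 17:00-20:00 (add 4h to convert from UTC-4).
Xiulan in UTC: 13:00-16:15, 17:15-20:00 (add 1h to convert from UTC-1).
Lila in UTC: 08:45-10:00, 17:45-20:00 (add 4h to convert from UTC-4).
Sam in UTC: 12:30-14:15, 16:30-16:45, 18:15-20:00 (add 7h to convert from UTC-7).
Yuki in UTC: 08:45-11:30, 18:15-20:00 (add 7h to convert from UTC-7).
Bianca ∩ Xiulan: 17:15-20:00.
Bianca ∩ Xiulan ∩ Lila: 17:45-20:00.
Bianca ∩ Xiulan ∩ Lila ∩ Sam: 18:15-20:00.
Bianca ∩ Xiulan ∩ Lila ∩ Sam ∩ Yuki: 18:15-20:00.
Those are the intersection windows.
The last common window of at least 75 minutes is 18:15-20:00; a 75-minute meeting can start as late as 18:45 and still end by 20:00.

18:45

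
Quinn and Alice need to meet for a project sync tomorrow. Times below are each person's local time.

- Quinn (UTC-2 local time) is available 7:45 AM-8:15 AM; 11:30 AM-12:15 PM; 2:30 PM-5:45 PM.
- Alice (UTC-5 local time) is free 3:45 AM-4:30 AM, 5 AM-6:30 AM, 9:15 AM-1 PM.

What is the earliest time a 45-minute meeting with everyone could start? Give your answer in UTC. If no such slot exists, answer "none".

Quinn in UTC: 09:45-10:15, 13:30-14:15, 16:30-19:45 (add 2h to convert from UTC-2).
Alice in UTC: 08:45-09:30, 10:00-11:30, 14:15-18:00 (add 5h to convert from UTC-5).
Quinn ∩ Alice: 10:00-10:15, 16:30-18:00.
Those are the intersection windows.
The first common window of at least 45 minutes is 16:30-18:00, so the earliest start is 16:30.

16:30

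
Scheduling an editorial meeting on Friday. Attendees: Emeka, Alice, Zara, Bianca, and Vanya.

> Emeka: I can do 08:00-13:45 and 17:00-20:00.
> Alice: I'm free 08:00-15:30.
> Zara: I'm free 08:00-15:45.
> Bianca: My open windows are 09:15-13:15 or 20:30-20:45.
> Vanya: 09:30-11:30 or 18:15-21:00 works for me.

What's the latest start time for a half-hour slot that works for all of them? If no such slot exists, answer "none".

Emeka ∩ Alice: 08:00-13:45.
Emeka ∩ Alice ∩ Zara: 08:00-13:45.
Emeka ∩ Alice ∩ Zara ∩ Bianca: 09:15-13:15.
Emeka ∩ Alice ∩ Zara ∩ Bianca ∩ Vanya: 09:30-11:30.
The last common window of at least 30 minutes is 09:30-11:30; a 30-minute meeting can start as late as 11:00 and still end by 11:30.

11:00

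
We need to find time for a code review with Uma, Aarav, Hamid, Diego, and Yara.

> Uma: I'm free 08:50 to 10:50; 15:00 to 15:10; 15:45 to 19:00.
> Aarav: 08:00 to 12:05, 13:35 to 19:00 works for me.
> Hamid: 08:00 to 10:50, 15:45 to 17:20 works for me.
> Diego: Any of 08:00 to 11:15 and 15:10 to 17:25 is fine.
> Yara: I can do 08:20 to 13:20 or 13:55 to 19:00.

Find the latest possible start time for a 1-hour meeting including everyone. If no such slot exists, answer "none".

Uma ∩ Aarav: 08:50-10:50, 15:00-15:10, 15:45-19:00.
Uma ∩ Aarav ∩ Hamid: 08:50-10:50, 15:45-17:20.
Uma ∩ Aarav ∩ Hamid ∩ Diego: 08:50-10:50, 15:45-17:20.
Uma ∩ Aarav ∩ Hamid ∩ Diego ∩ Yara: 08:50-10:50, 15:45-17:20.
So the common availability across everyone is 08:50-10:50, 15:45-17:20.
The last common window of at least 60 minutes is 15:45-17:20; a 60-minute meeting can start as late as 16:20 and still end by 17:20.

16:20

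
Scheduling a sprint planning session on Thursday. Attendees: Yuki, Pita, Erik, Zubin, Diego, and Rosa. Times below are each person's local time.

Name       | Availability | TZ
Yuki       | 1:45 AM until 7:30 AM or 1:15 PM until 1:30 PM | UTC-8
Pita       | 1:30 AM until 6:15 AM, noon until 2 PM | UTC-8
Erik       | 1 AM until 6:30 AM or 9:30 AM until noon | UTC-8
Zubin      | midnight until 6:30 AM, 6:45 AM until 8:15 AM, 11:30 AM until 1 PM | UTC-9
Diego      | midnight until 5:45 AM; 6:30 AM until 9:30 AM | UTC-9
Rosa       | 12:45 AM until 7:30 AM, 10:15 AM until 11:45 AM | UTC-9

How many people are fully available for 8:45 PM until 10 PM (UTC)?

Yuki in UTC: 09:45-15:30, 21:15-21:30 (add 8h to convert from UTC-8).
Pita in UTC: 09:30-14:15, 20:00-22:00 (add 8h to convert from UTC-8).
Erik in UTC: 09:00-14:30, 17:30-20:00 (add 8h to convert from UTC-8).
Zubin in UTC: 09:00-15:30, 15:45-17:15, 20:30-22:00 (add 9h to convert from UTC-9).
Diego in UTC: 09:00-14:45, 15:30-18:30 (add 9h to convert from UTC-9).
Rosa in UTC: 09:45-16:30, 19:15-20:45 (add 9h to convert from UTC-9).
Pita and Zubin can make the full 20:45-22:00 slot — that's 2.

2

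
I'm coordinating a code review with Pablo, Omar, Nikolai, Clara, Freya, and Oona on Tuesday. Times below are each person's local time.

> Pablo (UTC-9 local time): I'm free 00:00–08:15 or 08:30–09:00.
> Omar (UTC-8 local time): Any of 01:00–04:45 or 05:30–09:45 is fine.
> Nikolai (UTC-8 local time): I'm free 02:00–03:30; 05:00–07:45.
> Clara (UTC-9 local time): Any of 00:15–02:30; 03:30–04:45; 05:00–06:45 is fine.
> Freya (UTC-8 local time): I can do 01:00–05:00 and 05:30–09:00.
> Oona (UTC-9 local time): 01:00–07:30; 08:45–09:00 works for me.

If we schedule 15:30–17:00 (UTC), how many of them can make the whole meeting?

Pablo in UTC: 09:00-17:15, 17:30-18:00 (add 9h to convert from UTC-9).
Omar in UTC: 09:00-12:45, 13:30-17:45 (add 8h to convert from UTC-8).
Nikolai in UTC: 10:00-11:30, 13:00-15:45 (add 8h to convert from UTC-8).
Clara in UTC: 09:15-11:30, 12:30-13:45, 14:00-15:45 (add 9h to convert from UTC-9).
Freya in UTC: 09:00-13:00, 13:30-17:00 (add 8h to convert from UTC-8).
Oona in UTC: 10:00-16:30, 17:45-18:00 (add 9h to convert from UTC-9).
Pablo, Omar, and Freya can make the full 15:30-17:00 slot — that's 3.

3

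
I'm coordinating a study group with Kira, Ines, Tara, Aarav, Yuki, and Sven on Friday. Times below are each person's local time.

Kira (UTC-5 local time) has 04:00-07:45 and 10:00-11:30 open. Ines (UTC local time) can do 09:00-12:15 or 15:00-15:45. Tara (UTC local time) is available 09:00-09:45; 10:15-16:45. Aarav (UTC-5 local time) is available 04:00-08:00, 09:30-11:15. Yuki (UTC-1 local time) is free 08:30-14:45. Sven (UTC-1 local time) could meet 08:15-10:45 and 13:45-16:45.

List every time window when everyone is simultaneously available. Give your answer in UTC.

09:30-09:45, 10:15-11:45, 15:00-15:45

Kira in UTC: 09:00-12:45, 15:00-16:30 (add 5h to convert from UTC-5).
Ines in UTC: 09:00-12:15, 15:00-15:45.
Tara in UTC: 09:00-09:45, 10:15-16:45.
Aarav in UTC: 09:00-13:00, 14:30-16:15 (add 5h to convert from UTC-5).
Yuki in UTC: 09:30-15:45 (add 1h to convert from UTC-1).
Sven in UTC: 09:15-11:45, 14:45-17:45 (add 1h to convert from UTC-1).
Kira ∩ Ines: 09:00-12:15, 15:00-15:45.
Kira ∩ Ines ∩ Tara: 09:00-09:45, 10:15-12:15, 15:00-15:45.
Kira ∩ Ines ∩ Tara ∩ Aarav: 09:00-09:45, 10:15-12:15, 15:00-15:45.
Kira ∩ Ines ∩ Tara ∩ Aarav ∩ Yuki: 09:30-09:45, 10:15-12:15, 15:00-15:45.
Kira ∩ Ines ∩ Tara ∩ Aarav ∩ Yuki ∩ Sven: 09:30-09:45, 10:15-11:45, 15:00-15:45.
So the common availability across everyone is 09:30-09:45, 10:15-11:45, 15:00-15:45.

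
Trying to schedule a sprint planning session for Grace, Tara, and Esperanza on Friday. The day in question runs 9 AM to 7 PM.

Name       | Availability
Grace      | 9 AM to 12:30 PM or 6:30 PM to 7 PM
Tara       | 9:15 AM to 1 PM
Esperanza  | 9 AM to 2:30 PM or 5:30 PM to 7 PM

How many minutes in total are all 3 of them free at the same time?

195

Grace ∩ Tara: 09:15-12:30.
Grace ∩ Tara ∩ Esperanza: 09:15-12:30.
That's a single block of 195 minutes.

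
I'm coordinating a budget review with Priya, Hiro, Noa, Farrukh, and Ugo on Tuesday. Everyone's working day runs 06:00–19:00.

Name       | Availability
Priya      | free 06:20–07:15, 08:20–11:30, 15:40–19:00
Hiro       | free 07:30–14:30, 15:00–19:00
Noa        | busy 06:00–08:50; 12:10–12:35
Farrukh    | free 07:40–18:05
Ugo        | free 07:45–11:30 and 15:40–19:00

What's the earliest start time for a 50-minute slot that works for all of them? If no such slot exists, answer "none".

08:50

Priya free: 06:20-07:15, 08:20-11:30, 15:40-19:00.
Hiro free: 07:30-14:30, 15:00-19:00.
Noa free: 08:50-12:10, 12:35-19:00 (invert busy blocks within the working day).
Farrukh free: 07:40-18:05.
Ugo free: 07:45-11:30, 15:40-19:00.
Priya ∩ Hiro: 08:20-11:30, 15:40-19:00.
Priya ∩ Hiro ∩ Noa: 08:50-11:30, 15:40-19:00.
Priya ∩ Hiro ∩ Noa ∩ Farrukh: 08:50-11:30, 15:40-18:05.
Priya ∩ Hiro ∩ Noa ∩ Farrukh ∩ Ugo: 08:50-11:30, 15:40-18:05.
Those are the intersection windows.
The first common window of at least 50 minutes is 08:50-11:30, so the earliest start is 08:50.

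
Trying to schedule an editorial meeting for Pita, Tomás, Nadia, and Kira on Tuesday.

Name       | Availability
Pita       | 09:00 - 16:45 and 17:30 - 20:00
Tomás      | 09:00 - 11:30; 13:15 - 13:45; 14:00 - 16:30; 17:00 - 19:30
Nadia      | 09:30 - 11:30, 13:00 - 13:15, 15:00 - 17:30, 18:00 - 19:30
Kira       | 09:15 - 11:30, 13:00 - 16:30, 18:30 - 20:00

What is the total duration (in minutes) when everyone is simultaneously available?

270

Pita ∩ Tomás: 09:00-11:30, 13:15-13:45, 14:00-16:30, 17:30-19:30.
Pita ∩ Tomás ∩ Nadia: 09:30-11:30, 15:00-16:30, 18:00-19:30.
Pita ∩ Tomás ∩ Nadia ∩ Kira: 09:30-11:30, 15:00-16:30, 18:30-19:30.
Those are the intersection windows.
Summing the common windows: 120 + 90 + 60 = 270 minutes.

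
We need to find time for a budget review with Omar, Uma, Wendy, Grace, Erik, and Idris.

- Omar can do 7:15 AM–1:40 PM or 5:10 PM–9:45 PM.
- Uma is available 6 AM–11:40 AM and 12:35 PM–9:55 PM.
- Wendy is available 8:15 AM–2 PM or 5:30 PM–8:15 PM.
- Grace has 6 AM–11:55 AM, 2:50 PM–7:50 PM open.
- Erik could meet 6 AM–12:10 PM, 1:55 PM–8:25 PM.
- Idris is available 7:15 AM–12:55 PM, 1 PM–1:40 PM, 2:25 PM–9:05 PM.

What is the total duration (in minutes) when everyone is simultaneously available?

Omar ∩ Uma: 07:15-11:40, 12:35-13:40, 17:10-21:45.
Omar ∩ Uma ∩ Wendy: 08:15-11:40, 12:35-13:40, 17:30-20:15.
Omar ∩ Uma ∩ Wendy ∩ Grace: 08:15-11:40, 17:30-19:50.
Omar ∩ Uma ∩ Wendy ∩ Grace ∩ Erik: 08:15-11:40, 17:30-19:50.
Omar ∩ Uma ∩ Wendy ∩ Grace ∩ Erik ∩ Idris: 08:15-11:40, 17:30-19:50.
So the common availability across everyone is 08:15-11:40, 17:30-19:50.
Summing the common windows: 205 + 140 = 345 minutes.

345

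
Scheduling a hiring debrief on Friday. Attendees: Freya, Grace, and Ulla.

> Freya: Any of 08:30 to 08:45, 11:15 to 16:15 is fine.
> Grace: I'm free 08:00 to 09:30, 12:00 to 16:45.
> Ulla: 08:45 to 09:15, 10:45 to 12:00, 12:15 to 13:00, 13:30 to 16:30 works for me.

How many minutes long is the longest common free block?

165

Freya ∩ Grace: 08:30-08:45, 12:00-16:15.
Freya ∩ Grace ∩ Ulla: 12:15-13:00, 13:30-16:15.
Those are the intersection windows.
The longest is 13:30-16:15 at 165 minutes.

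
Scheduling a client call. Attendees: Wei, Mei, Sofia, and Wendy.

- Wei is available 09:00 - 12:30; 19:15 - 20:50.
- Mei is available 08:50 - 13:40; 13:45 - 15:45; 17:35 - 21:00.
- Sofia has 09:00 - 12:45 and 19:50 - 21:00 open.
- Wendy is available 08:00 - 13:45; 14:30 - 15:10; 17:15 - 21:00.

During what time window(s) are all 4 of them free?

09:00-12:30, 19:50-20:50

Wei ∩ Mei: 09:00-12:30, 19:15-20:50.
Wei ∩ Mei ∩ Sofia: 09:00-12:30, 19:50-20:50.
Wei ∩ Mei ∩ Sofia ∩ Wendy: 09:00-12:30, 19:50-20:50.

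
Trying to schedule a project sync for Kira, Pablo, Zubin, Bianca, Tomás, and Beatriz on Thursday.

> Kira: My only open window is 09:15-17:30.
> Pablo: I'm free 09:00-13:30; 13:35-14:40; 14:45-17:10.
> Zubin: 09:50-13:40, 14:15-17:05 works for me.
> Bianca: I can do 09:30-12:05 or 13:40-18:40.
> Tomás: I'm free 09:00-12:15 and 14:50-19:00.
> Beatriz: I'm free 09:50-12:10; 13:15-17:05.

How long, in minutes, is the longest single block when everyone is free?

Kira ∩ Pablo: 09:15-13:30, 13:35-14:40, 14:45-17:10.
Kira ∩ Pablo ∩ Zubin: 09:50-13:30, 13:35-13:40, 14:15-14:40, 14:45-17:05.
Kira ∩ Pablo ∩ Zubin ∩ Bianca: 09:50-12:05, 14:15-14:40, 14:45-17:05.
Kira ∩ Pablo ∩ Zubin ∩ Bianca ∩ Tomás: 09:50-12:05, 14:50-17:05.
Kira ∩ Pablo ∩ Zubin ∩ Bianca ∩ Tomás ∩ Beatriz: 09:50-12:05, 14:50-17:05.
So the common availability across everyone is 09:50-12:05, 14:50-17:05.
The longest is 09:50-12:05 at 135 minutes.

135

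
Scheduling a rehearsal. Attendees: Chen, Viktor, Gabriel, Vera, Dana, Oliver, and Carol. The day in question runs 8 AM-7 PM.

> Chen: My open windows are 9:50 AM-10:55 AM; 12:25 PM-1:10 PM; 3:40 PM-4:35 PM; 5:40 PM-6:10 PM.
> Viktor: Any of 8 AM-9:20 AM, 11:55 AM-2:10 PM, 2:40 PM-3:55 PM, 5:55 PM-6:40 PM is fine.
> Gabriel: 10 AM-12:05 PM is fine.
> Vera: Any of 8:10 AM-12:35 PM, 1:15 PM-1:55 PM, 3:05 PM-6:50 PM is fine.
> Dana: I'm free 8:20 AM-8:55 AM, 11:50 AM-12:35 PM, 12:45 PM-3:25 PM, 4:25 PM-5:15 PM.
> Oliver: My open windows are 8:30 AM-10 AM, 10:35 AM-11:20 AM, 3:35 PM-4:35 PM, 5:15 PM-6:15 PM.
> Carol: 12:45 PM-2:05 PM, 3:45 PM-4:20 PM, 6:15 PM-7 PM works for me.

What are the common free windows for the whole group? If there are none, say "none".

Chen ∩ Viktor: 12:25-13:10, 15:40-15:55, 17:55-18:10.
Chen ∩ Viktor ∩ Gabriel: ∅.
Chen ∩ Viktor ∩ Gabriel ∩ Vera: ∅.
Chen ∩ Viktor ∩ Gabriel ∩ Vera ∩ Dana: ∅.
Chen ∩ Viktor ∩ Gabriel ∩ Vera ∩ Dana ∩ Oliver: ∅.
Chen ∩ Viktor ∩ Gabriel ∩ Vera ∩ Dana ∩ Oliver ∩ Carol: ∅.
There is no time when everyone is free.

none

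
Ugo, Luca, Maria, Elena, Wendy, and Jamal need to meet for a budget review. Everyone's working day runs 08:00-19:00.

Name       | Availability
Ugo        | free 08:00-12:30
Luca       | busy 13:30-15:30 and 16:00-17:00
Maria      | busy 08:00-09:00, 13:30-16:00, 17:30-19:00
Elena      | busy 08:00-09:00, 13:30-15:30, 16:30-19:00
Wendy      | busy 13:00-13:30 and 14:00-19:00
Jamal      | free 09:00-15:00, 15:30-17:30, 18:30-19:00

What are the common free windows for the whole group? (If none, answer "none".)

09:00-12:30

Ugo free: 08:00-12:30.
Luca free: 08:00-13:30, 15:30-16:00, 17:00-19:00 (invert busy blocks within the working day).
Maria free: 09:00-13:30, 16:00-17:30 (invert busy blocks within the working day).
Elena free: 09:00-13:30, 15:30-16:30 (invert busy blocks within the working day).
Wendy free: 08:00-13:00, 13:30-14:00 (invert busy blocks within the working day).
Jamal free: 09:00-15:00, 15:30-17:30, 18:30-19:00.
Ugo ∩ Luca: 08:00-12:30.
Ugo ∩ Luca ∩ Maria: 09:00-12:30.
Ugo ∩ Luca ∩ Maria ∩ Elena: 09:00-12:30.
Ugo ∩ Luca ∩ Maria ∩ Elena ∩ Wendy: 09:00-12:30.
Ugo ∩ Luca ∩ Maria ∩ Elena ∩ Wendy ∩ Jamal: 09:00-12:30.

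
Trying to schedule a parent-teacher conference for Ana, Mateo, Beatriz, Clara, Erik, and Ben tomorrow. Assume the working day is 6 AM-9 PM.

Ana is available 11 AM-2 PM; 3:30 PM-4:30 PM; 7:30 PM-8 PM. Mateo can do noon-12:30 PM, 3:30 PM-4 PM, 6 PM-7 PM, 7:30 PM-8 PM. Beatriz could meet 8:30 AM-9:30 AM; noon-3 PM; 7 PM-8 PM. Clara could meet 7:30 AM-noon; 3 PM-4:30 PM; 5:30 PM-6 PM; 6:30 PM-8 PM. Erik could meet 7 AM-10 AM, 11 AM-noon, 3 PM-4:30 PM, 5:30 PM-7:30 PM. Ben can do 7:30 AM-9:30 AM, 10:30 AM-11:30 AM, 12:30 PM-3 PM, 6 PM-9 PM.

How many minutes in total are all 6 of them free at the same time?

0

Ana ∩ Mateo: 12:00-12:30, 15:30-16:00, 19:30-20:00.
Ana ∩ Mateo ∩ Beatriz: 12:00-12:30, 19:30-20:00.
Ana ∩ Mateo ∩ Beatriz ∩ Clara: 19:30-20:00.
Ana ∩ Mateo ∩ Beatriz ∩ Clara ∩ Erik: ∅.
Ana ∩ Mateo ∩ Beatriz ∩ Clara ∩ Erik ∩ Ben: ∅.
There is no time when everyone is free.
There is no common window, so the total is 0 minutes.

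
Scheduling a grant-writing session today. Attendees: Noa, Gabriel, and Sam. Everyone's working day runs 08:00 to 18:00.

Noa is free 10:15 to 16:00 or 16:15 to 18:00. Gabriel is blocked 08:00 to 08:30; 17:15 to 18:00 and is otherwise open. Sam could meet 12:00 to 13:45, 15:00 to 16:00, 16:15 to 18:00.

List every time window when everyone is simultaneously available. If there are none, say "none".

12:00-13:45, 15:00-16:00, 16:15-17:15

Noa free: 10:15-16:00, 16:15-18:00.
Gabriel free: 08:30-17:15 (invert busy blocks within the working day).
Sam free: 12:00-13:45, 15:00-16:00, 16:15-18:00.
Noa ∩ Gabriel: 10:15-16:00, 16:15-17:15.
Noa ∩ Gabriel ∩ Sam: 12:00-13:45, 15:00-16:00, 16:15-17:15.
Those are the intersection windows.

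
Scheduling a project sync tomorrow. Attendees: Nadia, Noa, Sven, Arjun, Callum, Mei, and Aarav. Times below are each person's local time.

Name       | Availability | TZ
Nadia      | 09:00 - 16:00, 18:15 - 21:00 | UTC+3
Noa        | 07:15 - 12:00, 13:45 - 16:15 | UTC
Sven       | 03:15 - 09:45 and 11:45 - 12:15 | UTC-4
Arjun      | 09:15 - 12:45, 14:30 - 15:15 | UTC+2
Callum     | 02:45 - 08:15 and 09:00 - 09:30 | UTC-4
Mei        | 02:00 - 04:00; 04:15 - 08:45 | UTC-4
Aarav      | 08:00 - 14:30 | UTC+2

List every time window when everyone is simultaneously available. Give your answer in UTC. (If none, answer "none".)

07:15-08:00, 08:15-10:45

Nadia in UTC: 06:00-13:00, 15:15-18:00 (subtract 3h to convert from UTC+3).
Noa in UTC: 07:15-12:00, 13:45-16:15.
Sven in UTC: 07:15-13:45, 15:45-16:15 (add 4h to convert from UTC-4).
Arjun in UTC: 07:15-10:45, 12:30-13:15 (subtract 2h to convert from UTC+2).
Callum in UTC: 06:45-12:15, 13:00-13:30 (add 4h to convert from UTC-4).
Mei in UTC: 06:00-08:00, 08:15-12:45 (add 4h to convert from UTC-4).
Aarav in UTC: 06:00-12:30 (subtract 2h to convert from UTC+2).
Nadia ∩ Noa: 07:15-12:00, 15:15-16:15.
Nadia ∩ Noa ∩ Sven: 07:15-12:00, 15:45-16:15.
Nadia ∩ Noa ∩ Sven ∩ Arjun: 07:15-10:45.
Nadia ∩ Noa ∩ Sven ∩ Arjun ∩ Callum: 07:15-10:45.
Nadia ∩ Noa ∩ Sven ∩ Arjun ∩ Callum ∩ Mei: 07:15-08:00, 08:15-10:45.
Nadia ∩ Noa ∩ Sven ∩ Arjun ∩ Callum ∩ Mei ∩ Aarav: 07:15-08:00, 08:15-10:45.
Those are the intersection windows.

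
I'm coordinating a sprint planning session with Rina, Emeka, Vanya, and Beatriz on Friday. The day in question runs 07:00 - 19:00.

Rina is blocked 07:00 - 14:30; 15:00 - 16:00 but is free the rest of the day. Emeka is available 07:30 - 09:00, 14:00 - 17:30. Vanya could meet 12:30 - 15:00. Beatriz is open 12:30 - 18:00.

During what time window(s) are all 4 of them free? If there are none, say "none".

Rina free: 14:30-15:00, 16:00-19:00 (invert busy blocks within the working day).
Emeka free: 07:30-09:00, 14:00-17:30.
Vanya free: 12:30-15:00.
Beatriz free: 12:30-18:00.
Rina ∩ Emeka: 14:30-15:00, 16:00-17:30.
Rina ∩ Emeka ∩ Vanya: 14:30-15:00.
Rina ∩ Emeka ∩ Vanya ∩ Beatriz: 14:30-15:00.

14:30-15:00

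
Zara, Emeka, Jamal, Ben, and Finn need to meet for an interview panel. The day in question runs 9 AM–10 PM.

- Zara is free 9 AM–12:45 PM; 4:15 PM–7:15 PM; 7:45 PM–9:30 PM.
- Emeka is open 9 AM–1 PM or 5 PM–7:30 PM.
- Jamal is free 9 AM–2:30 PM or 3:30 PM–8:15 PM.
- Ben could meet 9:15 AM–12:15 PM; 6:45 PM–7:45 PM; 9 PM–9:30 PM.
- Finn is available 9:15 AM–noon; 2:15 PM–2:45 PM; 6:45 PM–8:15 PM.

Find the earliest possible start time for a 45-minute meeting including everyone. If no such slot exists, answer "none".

Zara ∩ Emeka: 09:00-12:45, 17:00-19:15.
Zara ∩ Emeka ∩ Jamal: 09:00-12:45, 17:00-19:15.
Zara ∩ Emeka ∩ Jamal ∩ Ben: 09:15-12:15, 18:45-19:15.
Zara ∩ Emeka ∩ Jamal ∩ Ben ∩ Finn: 09:15-12:00, 18:45-19:15.
The first common window of at least 45 minutes is 09:15-12:00, so the earliest start is 09:15.

09:15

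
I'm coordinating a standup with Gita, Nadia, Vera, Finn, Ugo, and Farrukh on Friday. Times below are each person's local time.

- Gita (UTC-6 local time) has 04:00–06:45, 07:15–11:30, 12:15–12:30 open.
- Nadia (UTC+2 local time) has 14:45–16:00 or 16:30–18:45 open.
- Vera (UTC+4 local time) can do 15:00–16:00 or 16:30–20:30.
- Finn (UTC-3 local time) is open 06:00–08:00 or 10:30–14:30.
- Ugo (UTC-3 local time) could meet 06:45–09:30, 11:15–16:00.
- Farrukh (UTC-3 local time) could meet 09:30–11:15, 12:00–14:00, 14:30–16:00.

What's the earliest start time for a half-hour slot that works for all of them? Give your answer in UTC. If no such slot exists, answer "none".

15:00

Gita in UTC: 10:00-12:45, 13:15-17:30, 18:15-18:30 (add 6h to convert from UTC-6).
Nadia in UTC: 12:45-14:00, 14:30-16:45 (subtract 2h to convert from UTC+2).
Vera in UTC: 11:00-12:00, 12:30-16:30 (subtract 4h to convert from UTC+4).
Finn in UTC: 09:00-11:00, 13:30-17:30 (add 3h to convert from UTC-3).
Ugo in UTC: 09:45-12:30, 14:15-19:00 (add 3h to convert from UTC-3).
Farrukh in UTC: 12:30-14:15, 15:00-17:00, 17:30-19:00 (add 3h to convert from UTC-3).
Gita ∩ Nadia: 13:15-14:00, 14:30-16:45.
Gita ∩ Nadia ∩ Vera: 13:15-14:00, 14:30-16:30.
Gita ∩ Nadia ∩ Vera ∩ Finn: 13:30-14:00, 14:30-16:30.
Gita ∩ Nadia ∩ Vera ∩ Finn ∩ Ugo: 14:30-16:30.
Gita ∩ Nadia ∩ Vera ∩ Finn ∩ Ugo ∩ Farrukh: 15:00-16:30.
The first common window of at least 30 minutes is 15:00-16:30, so the earliest start is 15:00.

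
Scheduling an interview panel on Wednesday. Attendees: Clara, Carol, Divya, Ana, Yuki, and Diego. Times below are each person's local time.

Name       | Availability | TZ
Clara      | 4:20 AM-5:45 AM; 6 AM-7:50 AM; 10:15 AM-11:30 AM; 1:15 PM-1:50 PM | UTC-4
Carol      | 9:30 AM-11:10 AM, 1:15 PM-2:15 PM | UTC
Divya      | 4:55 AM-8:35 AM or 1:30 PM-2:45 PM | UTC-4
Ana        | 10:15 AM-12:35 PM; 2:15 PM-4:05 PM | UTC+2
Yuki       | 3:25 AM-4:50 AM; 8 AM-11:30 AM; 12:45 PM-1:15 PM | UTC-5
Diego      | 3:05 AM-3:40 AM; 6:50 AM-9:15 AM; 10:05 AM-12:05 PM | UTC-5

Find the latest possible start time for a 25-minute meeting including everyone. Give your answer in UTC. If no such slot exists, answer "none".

none

Clara in UTC: 08:20-09:45, 10:00-11:50, 14:15-15:30, 17:15-17:50 (add 4h to convert from UTC-4).
Carol in UTC: 09:30-11:10, 13:15-14:15.
Divya in UTC: 08:55-12:35, 17:30-18:45 (add 4h to convert from UTC-4).
Ana in UTC: 08:15-10:35, 12:15-14:05 (subtract 2h to convert from UTC+2).
Yuki in UTC: 08:25-09:50, 13:00-16:30, 17:45-18:15 (add 5h to convert from UTC-5).
Diego in UTC: 08:05-08:40, 11:50-14:15, 15:05-17:05 (add 5h to convert from UTC-5).
Clara ∩ Carol: 09:30-09:45, 10:00-11:10.
Clara ∩ Carol ∩ Divya: 09:30-09:45, 10:00-11:10.
Clara ∩ Carol ∩ Divya ∩ Ana: 09:30-09:45, 10:00-10:35.
Clara ∩ Carol ∩ Divya ∩ Ana ∩ Yuki: 09:30-09:45.
Clara ∩ Carol ∩ Divya ∩ Ana ∩ Yuki ∩ Diego: ∅.
There is no time when everyone is free.
No common window is at least 25 minutes long.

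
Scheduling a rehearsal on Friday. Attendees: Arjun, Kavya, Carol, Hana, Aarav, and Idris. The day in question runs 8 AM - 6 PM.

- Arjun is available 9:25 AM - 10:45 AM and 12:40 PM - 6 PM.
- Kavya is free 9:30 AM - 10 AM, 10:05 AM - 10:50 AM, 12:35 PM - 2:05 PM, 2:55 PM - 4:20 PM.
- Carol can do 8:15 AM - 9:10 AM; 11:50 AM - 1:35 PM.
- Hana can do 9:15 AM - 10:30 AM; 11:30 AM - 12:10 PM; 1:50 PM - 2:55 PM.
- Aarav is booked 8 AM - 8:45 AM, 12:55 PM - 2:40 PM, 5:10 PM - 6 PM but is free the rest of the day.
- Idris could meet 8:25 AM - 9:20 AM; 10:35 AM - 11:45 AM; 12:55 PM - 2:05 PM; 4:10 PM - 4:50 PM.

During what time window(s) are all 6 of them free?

Arjun free: 09:25-10:45, 12:40-18:00.
Kavya free: 09:30-10:00, 10:05-10:50, 12:35-14:05, 14:55-16:20.
Carol free: 08:15-09:10, 11:50-13:35.
Hana free: 09:15-10:30, 11:30-12:10, 13:50-14:55.
Aarav free: 08:45-12:55, 14:40-17:10 (invert busy blocks within the working day).
Idris free: 08:25-09:20, 10:35-11:45, 12:55-14:05, 16:10-16:50.
Arjun ∩ Kavya: 09:30-10:00, 10:05-10:45, 12:40-14:05, 14:55-16:20.
Arjun ∩ Kavya ∩ Carol: 12:40-13:35.
Arjun ∩ Kavya ∩ Carol ∩ Hana: ∅.
Arjun ∩ Kavya ∩ Carol ∩ Hana ∩ Aarav: ∅.
Arjun ∩ Kavya ∩ Carol ∩ Hana ∩ Aarav ∩ Idris: ∅.
There is no time when everyone is free.

none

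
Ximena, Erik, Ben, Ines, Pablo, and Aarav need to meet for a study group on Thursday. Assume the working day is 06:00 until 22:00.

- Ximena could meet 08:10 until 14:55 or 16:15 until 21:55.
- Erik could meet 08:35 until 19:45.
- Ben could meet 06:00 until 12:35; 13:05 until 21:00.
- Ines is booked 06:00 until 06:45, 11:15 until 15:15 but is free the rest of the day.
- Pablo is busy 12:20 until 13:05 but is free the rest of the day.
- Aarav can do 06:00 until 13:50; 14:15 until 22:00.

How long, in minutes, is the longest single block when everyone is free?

Ximena free: 08:10-14:55, 16:15-21:55.
Erik free: 08:35-19:45.
Ben free: 06:00-12:35, 13:05-21:00.
Ines free: 06:45-11:15, 15:15-22:00 (invert busy blocks within the working day).
Pablo free: 06:00-12:20, 13:05-22:00 (invert busy blocks within the working day).
Aarav free: 06:00-13:50, 14:15-22:00.
Ximena ∩ Erik: 08:35-14:55, 16:15-19:45.
Ximena ∩ Erik ∩ Ben: 08:35-12:35, 13:05-14:55, 16:15-19:45.
Ximena ∩ Erik ∩ Ben ∩ Ines: 08:35-11:15, 16:15-19:45.
Ximena ∩ Erik ∩ Ben ∩ Ines ∩ Pablo: 08:35-11:15, 16:15-19:45.
Ximena ∩ Erik ∩ Ben ∩ Ines ∩ Pablo ∩ Aarav: 08:35-11:15, 16:15-19:45.
The longest is 16:15-19:45 at 210 minutes.

210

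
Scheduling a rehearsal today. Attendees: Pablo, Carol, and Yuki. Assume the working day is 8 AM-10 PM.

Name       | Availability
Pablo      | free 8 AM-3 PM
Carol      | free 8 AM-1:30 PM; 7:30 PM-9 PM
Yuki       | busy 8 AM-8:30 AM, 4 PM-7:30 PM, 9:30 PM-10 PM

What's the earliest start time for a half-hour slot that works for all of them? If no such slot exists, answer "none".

08:30

Pablo free: 08:00-15:00.
Carol free: 08:00-13:30, 19:30-21:00.
Yuki free: 08:30-16:00, 19:30-21:30 (invert busy blocks within the working day).
Pablo ∩ Carol: 08:00-13:30.
Pablo ∩ Carol ∩ Yuki: 08:30-13:30.
The first common window of at least 30 minutes is 08:30-13:30, so the earliest start is 08:30.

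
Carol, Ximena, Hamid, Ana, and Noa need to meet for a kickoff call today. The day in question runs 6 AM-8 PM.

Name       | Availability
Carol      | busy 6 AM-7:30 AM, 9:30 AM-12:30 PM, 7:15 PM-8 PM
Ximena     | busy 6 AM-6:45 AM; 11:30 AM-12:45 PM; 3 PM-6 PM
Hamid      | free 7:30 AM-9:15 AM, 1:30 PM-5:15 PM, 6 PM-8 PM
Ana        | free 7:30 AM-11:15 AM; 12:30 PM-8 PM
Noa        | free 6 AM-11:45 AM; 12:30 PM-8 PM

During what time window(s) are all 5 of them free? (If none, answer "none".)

Carol free: 07:30-09:30, 12:30-19:15 (invert busy blocks within the working day).
Ximena free: 06:45-11:30, 12:45-15:00, 18:00-20:00 (invert busy blocks within the working day).
Hamid free: 07:30-09:15, 13:30-17:15, 18:00-20:00.
Ana free: 07:30-11:15, 12:30-20:00.
Noa free: 06:00-11:45, 12:30-20:00.
Carol ∩ Ximena: 07:30-09:30, 12:45-15:00, 18:00-19:15.
Carol ∩ Ximena ∩ Hamid: 07:30-09:15, 13:30-15:00, 18:00-19:15.
Carol ∩ Ximena ∩ Hamid ∩ Ana: 07:30-09:15, 13:30-15:00, 18:00-19:15.
Carol ∩ Ximena ∩ Hamid ∩ Ana ∩ Noa: 07:30-09:15, 13:30-15:00, 18:00-19:15.
Those are the intersection windows.

07:30-09:15, 13:30-15:00, 18:00-19:15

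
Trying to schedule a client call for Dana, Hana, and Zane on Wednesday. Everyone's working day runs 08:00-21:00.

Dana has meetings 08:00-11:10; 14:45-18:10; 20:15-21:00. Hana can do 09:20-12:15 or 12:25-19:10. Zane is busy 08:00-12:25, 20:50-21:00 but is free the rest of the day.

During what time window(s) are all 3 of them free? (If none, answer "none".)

12:25-14:45, 18:10-19:10

Dana free: 11:10-14:45, 18:10-20:15 (invert busy blocks within the working day).
Hana free: 09:20-12:15, 12:25-19:10.
Zane free: 12:25-20:50 (invert busy blocks within the working day).
Dana ∩ Hana: 11:10-12:15, 12:25-14:45, 18:10-19:10.
Dana ∩ Hana ∩ Zane: 12:25-14:45, 18:10-19:10.
Those are the intersection windows.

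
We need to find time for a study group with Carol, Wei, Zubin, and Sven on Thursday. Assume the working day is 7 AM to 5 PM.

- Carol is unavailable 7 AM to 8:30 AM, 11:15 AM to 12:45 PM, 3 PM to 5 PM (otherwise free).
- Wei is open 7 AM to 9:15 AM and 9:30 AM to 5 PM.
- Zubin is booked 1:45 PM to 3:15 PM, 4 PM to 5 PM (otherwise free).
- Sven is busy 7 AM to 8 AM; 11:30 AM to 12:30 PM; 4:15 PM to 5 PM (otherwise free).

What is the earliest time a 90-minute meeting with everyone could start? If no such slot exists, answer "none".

09:30

Carol free: 08:30-11:15, 12:45-15:00 (invert busy blocks within the working day).
Wei free: 07:00-09:15, 09:30-17:00.
Zubin free: 07:00-13:45, 15:15-16:00 (invert busy blocks within the working day).
Sven free: 08:00-11:30, 12:30-16:15 (invert busy blocks within the working day).
Carol ∩ Wei: 08:30-09:15, 09:30-11:15, 12:45-15:00.
Carol ∩ Wei ∩ Zubin: 08:30-09:15, 09:30-11:15, 12:45-13:45.
Carol ∩ Wei ∩ Zubin ∩ Sven: 08:30-09:15, 09:30-11:15, 12:45-13:45.
The first common window of at least 90 minutes is 09:30-11:15, so the earliest start is 09:30.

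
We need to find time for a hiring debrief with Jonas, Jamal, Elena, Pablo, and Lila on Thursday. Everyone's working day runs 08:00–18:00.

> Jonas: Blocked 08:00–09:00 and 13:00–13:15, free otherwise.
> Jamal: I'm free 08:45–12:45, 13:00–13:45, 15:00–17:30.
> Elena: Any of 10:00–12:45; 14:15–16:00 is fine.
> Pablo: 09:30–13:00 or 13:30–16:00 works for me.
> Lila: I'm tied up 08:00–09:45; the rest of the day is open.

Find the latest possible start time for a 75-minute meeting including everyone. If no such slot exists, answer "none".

Jonas free: 09:00-13:00, 13:15-18:00 (invert busy blocks within the working day).
Jamal free: 08:45-12:45, 13:00-13:45, 15:00-17:30.
Elena free: 10:00-12:45, 14:15-16:00.
Pablo free: 09:30-13:00, 13:30-16:00.
Lila free: 09:45-18:00 (invert busy blocks within the working day).
Jonas ∩ Jamal: 09:00-12:45, 13:15-13:45, 15:00-17:30.
Jonas ∩ Jamal ∩ Elena: 10:00-12:45, 15:00-16:00.
Jonas ∩ Jamal ∩ Elena ∩ Pablo: 10:00-12:45, 15:00-16:00.
Jonas ∩ Jamal ∩ Elena ∩ Pablo ∩ Lila: 10:00-12:45, 15:00-16:00.
So the common availability across everyone is 10:00-12:45, 15:00-16:00.
The last common window of at least 75 minutes is 10:00-12:45; a 75-minute meeting can start as late as 11:30 and still end by 12:45.

11:30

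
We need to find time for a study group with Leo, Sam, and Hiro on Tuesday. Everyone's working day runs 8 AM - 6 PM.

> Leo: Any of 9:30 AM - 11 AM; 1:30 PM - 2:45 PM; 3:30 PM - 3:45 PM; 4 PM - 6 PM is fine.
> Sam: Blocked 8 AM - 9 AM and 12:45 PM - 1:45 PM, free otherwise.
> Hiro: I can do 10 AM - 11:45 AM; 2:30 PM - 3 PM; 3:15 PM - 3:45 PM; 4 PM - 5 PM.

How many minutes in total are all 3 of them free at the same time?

Leo free: 09:30-11:00, 13:30-14:45, 15:30-15:45, 16:00-18:00.
Sam free: 09:00-12:45, 13:45-18:00 (invert busy blocks within the working day).
Hiro free: 10:00-11:45, 14:30-15:00, 15:15-15:45, 16:00-17:00.
Leo ∩ Sam: 09:30-11:00, 13:45-14:45, 15:30-15:45, 16:00-18:00.
Leo ∩ Sam ∩ Hiro: 10:00-11:00, 14:30-14:45, 15:30-15:45, 16:00-17:00.
Summing the common windows: 60 + 15 + 15 + 60 = 150 minutes.

150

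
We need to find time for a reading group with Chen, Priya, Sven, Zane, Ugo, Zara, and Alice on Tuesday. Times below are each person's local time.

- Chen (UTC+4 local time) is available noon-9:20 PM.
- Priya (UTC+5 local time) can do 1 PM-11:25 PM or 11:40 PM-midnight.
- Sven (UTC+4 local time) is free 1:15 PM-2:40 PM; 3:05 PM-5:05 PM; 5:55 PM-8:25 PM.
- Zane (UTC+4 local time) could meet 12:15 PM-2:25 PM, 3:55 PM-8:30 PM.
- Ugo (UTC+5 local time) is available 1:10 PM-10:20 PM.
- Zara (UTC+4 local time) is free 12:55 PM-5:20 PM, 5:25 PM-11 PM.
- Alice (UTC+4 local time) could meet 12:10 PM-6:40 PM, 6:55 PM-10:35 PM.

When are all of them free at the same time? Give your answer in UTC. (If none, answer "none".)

Chen in UTC: 08:00-17:20 (subtract 4h to convert from UTC+4).
Priya in UTC: 08:00-18:25, 18:40-19:00 (subtract 5h to convert from UTC+5).
Sven in UTC: 09:15-10:40, 11:05-13:05, 13:55-16:25 (subtract 4h to convert from UTC+4).
Zane in UTC: 08:15-10:25, 11:55-16:30 (subtract 4h to convert from UTC+4).
Ugo in UTC: 08:10-17:20 (subtract 5h to convert from UTC+5).
Zara in UTC: 08:55-13:20, 13:25-19:00 (subtract 4h to convert from UTC+4).
Alice in UTC: 08:10-14:40, 14:55-18:35 (subtract 4h to convert from UTC+4).
Chen ∩ Priya: 08:00-17:20.
Chen ∩ Priya ∩ Sven: 09:15-10:40, 11:05-13:05, 13:55-16:25.
Chen ∩ Priya ∩ Sven ∩ Zane: 09:15-10:25, 11:55-13:05, 13:55-16:25.
Chen ∩ Priya ∩ Sven ∩ Zane ∩ Ugo: 09:15-10:25, 11:55-13:05, 13:55-16:25.
Chen ∩ Priya ∩ Sven ∩ Zane ∩ Ugo ∩ Zara: 09:15-10:25, 11:55-13:05, 13:55-16:25.
Chen ∩ Priya ∩ Sven ∩ Zane ∩ Ugo ∩ Zara ∩ Alice: 09:15-10:25, 11:55-13:05, 13:55-14:40, 14:55-16:25.

09:15-10:25, 11:55-13:05, 13:55-14:40, 14:55-16:25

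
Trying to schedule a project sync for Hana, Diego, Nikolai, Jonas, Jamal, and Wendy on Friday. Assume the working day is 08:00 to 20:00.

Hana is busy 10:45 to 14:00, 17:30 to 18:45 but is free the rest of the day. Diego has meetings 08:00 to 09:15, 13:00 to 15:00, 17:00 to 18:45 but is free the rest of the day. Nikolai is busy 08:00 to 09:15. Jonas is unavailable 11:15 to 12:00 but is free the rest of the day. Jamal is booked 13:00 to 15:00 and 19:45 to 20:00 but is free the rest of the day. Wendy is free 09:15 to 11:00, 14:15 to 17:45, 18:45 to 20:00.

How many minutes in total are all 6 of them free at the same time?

270

Hana free: 08:00-10:45, 14:00-17:30, 18:45-20:00 (invert busy blocks within the working day).
Diego free: 09:15-13:00, 15:00-17:00, 18:45-20:00 (invert busy blocks within the working day).
Nikolai free: 09:15-20:00 (invert busy blocks within the working day).
Jonas free: 08:00-11:15, 12:00-20:00 (invert busy blocks within the working day).
Jamal free: 08:00-13:00, 15:00-19:45 (invert busy blocks within the working day).
Wendy free: 09:15-11:00, 14:15-17:45, 18:45-20:00.
Hana ∩ Diego: 09:15-10:45, 15:00-17:00, 18:45-20:00.
Hana ∩ Diego ∩ Nikolai: 09:15-10:45, 15:00-17:00, 18:45-20:00.
Hana ∩ Diego ∩ Nikolai ∩ Jonas: 09:15-10:45, 15:00-17:00, 18:45-20:00.
Hana ∩ Diego ∩ Nikolai ∩ Jonas ∩ Jamal: 09:15-10:45, 15:00-17:00, 18:45-19:45.
Hana ∩ Diego ∩ Nikolai ∩ Jonas ∩ Jamal ∩ Wendy: 09:15-10:45, 15:00-17:00, 18:45-19:45.
Summing the common windows: 90 + 120 + 60 = 270 minutes.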